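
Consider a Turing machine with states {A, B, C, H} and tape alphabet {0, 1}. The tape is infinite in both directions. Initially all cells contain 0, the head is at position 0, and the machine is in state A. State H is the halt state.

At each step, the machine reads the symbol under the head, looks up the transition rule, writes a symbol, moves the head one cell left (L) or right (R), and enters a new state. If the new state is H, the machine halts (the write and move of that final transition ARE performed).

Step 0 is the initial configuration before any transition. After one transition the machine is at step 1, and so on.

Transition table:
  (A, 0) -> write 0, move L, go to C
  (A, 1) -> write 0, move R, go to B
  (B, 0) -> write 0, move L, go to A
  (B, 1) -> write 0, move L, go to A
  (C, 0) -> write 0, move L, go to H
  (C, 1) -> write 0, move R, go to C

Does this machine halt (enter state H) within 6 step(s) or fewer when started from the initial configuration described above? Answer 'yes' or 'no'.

Step 1: in state A at pos 0, read 0 -> (A,0)->write 0,move L,goto C. Now: state=C, head=-1, tape[-2..1]=0000 (head:  ^)
Step 2: in state C at pos -1, read 0 -> (C,0)->write 0,move L,goto H. Now: state=H, head=-2, tape[-3..1]=00000 (head:  ^)
State H reached at step 2; 2 <= 6 -> yes

Answer: yes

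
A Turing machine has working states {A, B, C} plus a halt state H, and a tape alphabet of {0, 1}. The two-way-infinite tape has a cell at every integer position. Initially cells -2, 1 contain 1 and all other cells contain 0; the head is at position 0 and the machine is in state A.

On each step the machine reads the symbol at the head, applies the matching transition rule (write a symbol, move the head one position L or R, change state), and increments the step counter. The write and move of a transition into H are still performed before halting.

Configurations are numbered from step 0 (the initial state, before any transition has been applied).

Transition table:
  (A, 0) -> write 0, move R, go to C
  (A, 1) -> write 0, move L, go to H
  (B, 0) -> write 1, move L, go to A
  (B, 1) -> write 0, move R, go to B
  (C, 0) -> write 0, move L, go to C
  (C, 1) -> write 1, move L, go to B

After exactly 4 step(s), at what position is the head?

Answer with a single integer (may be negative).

Step 1: in state A at pos 0, read 0 -> (A,0)->write 0,move R,goto C. Now: state=C, head=1, tape[-3..2]=010010 (head:     ^)
Step 2: in state C at pos 1, read 1 -> (C,1)->write 1,move L,goto B. Now: state=B, head=0, tape[-3..2]=010010 (head:    ^)
Step 3: in state B at pos 0, read 0 -> (B,0)->write 1,move L,goto A. Now: state=A, head=-1, tape[-3..2]=010110 (head:   ^)
Step 4: in state A at pos -1, read 0 -> (A,0)->write 0,move R,goto C. Now: state=C, head=0, tape[-3..2]=010110 (head:    ^)

Answer: 0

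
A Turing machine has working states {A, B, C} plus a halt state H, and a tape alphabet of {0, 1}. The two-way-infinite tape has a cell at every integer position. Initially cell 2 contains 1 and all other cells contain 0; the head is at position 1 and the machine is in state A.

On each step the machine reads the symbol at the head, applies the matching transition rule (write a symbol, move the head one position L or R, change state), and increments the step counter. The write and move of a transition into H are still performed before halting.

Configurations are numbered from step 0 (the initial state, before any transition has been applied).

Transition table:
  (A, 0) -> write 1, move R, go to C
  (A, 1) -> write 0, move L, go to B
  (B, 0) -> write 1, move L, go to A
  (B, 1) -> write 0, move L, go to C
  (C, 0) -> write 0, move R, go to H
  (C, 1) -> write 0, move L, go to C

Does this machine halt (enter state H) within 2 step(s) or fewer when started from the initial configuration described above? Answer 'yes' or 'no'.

Answer: no

Derivation:
Step 1: in state A at pos 1, read 0 -> (A,0)->write 1,move R,goto C. Now: state=C, head=2, tape[0..3]=0110 (head:   ^)
Step 2: in state C at pos 2, read 1 -> (C,1)->write 0,move L,goto C. Now: state=C, head=1, tape[0..3]=0100 (head:  ^)
After 2 step(s): state = C (not H) -> not halted within 2 -> no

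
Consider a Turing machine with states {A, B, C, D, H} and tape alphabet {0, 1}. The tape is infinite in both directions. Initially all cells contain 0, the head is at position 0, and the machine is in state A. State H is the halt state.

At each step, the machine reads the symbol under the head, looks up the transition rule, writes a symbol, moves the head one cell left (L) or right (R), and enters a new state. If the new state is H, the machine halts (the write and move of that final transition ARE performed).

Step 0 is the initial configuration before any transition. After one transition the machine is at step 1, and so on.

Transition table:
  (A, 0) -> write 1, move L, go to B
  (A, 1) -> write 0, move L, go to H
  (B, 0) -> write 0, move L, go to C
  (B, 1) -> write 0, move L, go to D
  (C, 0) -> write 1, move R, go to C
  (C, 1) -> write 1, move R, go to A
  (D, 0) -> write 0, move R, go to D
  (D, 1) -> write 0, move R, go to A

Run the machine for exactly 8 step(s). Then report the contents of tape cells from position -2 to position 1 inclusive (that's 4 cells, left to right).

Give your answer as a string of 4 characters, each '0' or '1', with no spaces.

Step 1: in state A at pos 0, read 0 -> (A,0)->write 1,move L,goto B. Now: state=B, head=-1, tape[-2..1]=0010 (head:  ^)
Step 2: in state B at pos -1, read 0 -> (B,0)->write 0,move L,goto C. Now: state=C, head=-2, tape[-3..1]=00010 (head:  ^)
Step 3: in state C at pos -2, read 0 -> (C,0)->write 1,move R,goto C. Now: state=C, head=-1, tape[-3..1]=01010 (head:   ^)
Step 4: in state C at pos -1, read 0 -> (C,0)->write 1,move R,goto C. Now: state=C, head=0, tape[-3..1]=01110 (head:    ^)
Step 5: in state C at pos 0, read 1 -> (C,1)->write 1,move R,goto A. Now: state=A, head=1, tape[-3..2]=011100 (head:     ^)
Step 6: in state A at pos 1, read 0 -> (A,0)->write 1,move L,goto B. Now: state=B, head=0, tape[-3..2]=011110 (head:    ^)
Step 7: in state B at pos 0, read 1 -> (B,1)->write 0,move L,goto D. Now: state=D, head=-1, tape[-3..2]=011010 (head:   ^)
Step 8: in state D at pos -1, read 1 -> (D,1)->write 0,move R,goto A. Now: state=A, head=0, tape[-3..2]=010010 (head:    ^)

Answer: 1001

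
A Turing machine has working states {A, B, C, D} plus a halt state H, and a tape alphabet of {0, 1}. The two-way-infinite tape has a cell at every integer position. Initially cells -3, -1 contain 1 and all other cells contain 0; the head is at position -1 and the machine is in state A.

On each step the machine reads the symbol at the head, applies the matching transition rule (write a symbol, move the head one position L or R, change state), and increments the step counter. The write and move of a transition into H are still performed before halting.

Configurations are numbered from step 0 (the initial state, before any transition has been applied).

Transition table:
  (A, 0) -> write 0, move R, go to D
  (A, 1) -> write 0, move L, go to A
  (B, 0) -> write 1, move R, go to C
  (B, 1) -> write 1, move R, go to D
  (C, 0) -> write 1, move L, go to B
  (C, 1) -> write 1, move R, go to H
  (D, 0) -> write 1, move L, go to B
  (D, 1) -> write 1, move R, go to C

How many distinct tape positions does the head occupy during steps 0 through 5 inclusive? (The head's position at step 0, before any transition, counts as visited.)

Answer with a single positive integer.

Answer: 3

Derivation:
Step 1: in state A at pos -1, read 1 -> (A,1)->write 0,move L,goto A. Now: state=A, head=-2, tape[-4..0]=01000 (head:   ^)
Step 2: in state A at pos -2, read 0 -> (A,0)->write 0,move R,goto D. Now: state=D, head=-1, tape[-4..0]=01000 (head:    ^)
Step 3: in state D at pos -1, read 0 -> (D,0)->write 1,move L,goto B. Now: state=B, head=-2, tape[-4..0]=01010 (head:   ^)
Step 4: in state B at pos -2, read 0 -> (B,0)->write 1,move R,goto C. Now: state=C, head=-1, tape[-4..0]=01110 (head:    ^)
Step 5: in state C at pos -1, read 1 -> (C,1)->write 1,move R,goto H. Now: state=H, head=0, tape[-4..1]=011100 (head:     ^)
Head positions at steps 0..5: starting at -1, distinct positions visited = {-2, -1, 0} -> 3 position(s)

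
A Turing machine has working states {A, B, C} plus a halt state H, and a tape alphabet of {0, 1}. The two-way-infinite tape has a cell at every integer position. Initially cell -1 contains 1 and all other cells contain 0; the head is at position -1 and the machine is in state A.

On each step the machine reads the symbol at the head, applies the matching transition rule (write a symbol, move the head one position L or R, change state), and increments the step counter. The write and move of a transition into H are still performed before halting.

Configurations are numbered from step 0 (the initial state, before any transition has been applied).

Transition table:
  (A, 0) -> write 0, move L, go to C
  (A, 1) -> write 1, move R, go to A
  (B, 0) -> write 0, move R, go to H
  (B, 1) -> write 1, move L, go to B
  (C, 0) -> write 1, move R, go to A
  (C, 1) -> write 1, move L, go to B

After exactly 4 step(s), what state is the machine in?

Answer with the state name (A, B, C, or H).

Answer: H

Derivation:
Step 1: in state A at pos -1, read 1 -> (A,1)->write 1,move R,goto A. Now: state=A, head=0, tape[-2..1]=0100 (head:   ^)
Step 2: in state A at pos 0, read 0 -> (A,0)->write 0,move L,goto C. Now: state=C, head=-1, tape[-2..1]=0100 (head:  ^)
Step 3: in state C at pos -1, read 1 -> (C,1)->write 1,move L,goto B. Now: state=B, head=-2, tape[-3..1]=00100 (head:  ^)
Step 4: in state B at pos -2, read 0 -> (B,0)->write 0,move R,goto H. Now: state=H, head=-1, tape[-3..1]=00100 (head:   ^)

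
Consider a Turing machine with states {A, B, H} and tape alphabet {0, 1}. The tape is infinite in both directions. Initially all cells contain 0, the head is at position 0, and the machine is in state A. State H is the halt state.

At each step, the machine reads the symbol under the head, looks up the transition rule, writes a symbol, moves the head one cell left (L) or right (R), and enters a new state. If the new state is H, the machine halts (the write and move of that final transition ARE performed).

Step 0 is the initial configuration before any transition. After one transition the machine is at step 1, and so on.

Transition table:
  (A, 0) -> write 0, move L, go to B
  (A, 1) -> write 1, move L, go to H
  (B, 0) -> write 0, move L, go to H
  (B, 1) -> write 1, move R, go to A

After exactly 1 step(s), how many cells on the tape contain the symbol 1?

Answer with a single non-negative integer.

Step 1: in state A at pos 0, read 0 -> (A,0)->write 0,move L,goto B. Now: state=B, head=-1, tape[-2..1]=0000 (head:  ^)
No cell contains 1 after step 1 -> 0 cell(s)

Answer: 0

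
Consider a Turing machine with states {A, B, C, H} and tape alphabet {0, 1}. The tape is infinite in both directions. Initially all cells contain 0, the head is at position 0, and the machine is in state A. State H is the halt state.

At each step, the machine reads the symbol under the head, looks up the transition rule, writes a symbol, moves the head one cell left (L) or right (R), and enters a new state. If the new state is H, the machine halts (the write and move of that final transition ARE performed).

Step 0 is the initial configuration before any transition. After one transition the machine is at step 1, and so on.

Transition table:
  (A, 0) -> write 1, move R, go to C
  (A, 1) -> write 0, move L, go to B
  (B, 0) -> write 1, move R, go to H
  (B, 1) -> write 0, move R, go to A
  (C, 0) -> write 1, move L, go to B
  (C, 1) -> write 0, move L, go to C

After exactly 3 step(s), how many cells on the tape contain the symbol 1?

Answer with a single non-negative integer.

Answer: 1

Derivation:
Step 1: in state A at pos 0, read 0 -> (A,0)->write 1,move R,goto C. Now: state=C, head=1, tape[-1..2]=0100 (head:   ^)
Step 2: in state C at pos 1, read 0 -> (C,0)->write 1,move L,goto B. Now: state=B, head=0, tape[-1..2]=0110 (head:  ^)
Step 3: in state B at pos 0, read 1 -> (B,1)->write 0,move R,goto A. Now: state=A, head=1, tape[-1..2]=0010 (head:   ^)
Cells containing 1 after step 3: {1} -> 1 cell(s)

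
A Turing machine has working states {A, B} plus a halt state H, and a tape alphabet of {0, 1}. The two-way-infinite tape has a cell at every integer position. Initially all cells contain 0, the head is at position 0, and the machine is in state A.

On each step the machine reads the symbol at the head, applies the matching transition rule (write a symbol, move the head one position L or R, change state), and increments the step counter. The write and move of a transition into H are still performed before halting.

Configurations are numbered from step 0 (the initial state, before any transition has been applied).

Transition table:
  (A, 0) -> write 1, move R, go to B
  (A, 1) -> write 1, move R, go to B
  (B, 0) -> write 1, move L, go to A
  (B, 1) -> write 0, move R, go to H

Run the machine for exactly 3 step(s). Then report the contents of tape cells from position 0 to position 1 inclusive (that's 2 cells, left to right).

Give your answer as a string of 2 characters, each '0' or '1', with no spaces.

Answer: 11

Derivation:
Step 1: in state A at pos 0, read 0 -> (A,0)->write 1,move R,goto B. Now: state=B, head=1, tape[-1..2]=0100 (head:   ^)
Step 2: in state B at pos 1, read 0 -> (B,0)->write 1,move L,goto A. Now: state=A, head=0, tape[-1..2]=0110 (head:  ^)
Step 3: in state A at pos 0, read 1 -> (A,1)->write 1,move R,goto B. Now: state=B, head=1, tape[-1..2]=0110 (head:   ^)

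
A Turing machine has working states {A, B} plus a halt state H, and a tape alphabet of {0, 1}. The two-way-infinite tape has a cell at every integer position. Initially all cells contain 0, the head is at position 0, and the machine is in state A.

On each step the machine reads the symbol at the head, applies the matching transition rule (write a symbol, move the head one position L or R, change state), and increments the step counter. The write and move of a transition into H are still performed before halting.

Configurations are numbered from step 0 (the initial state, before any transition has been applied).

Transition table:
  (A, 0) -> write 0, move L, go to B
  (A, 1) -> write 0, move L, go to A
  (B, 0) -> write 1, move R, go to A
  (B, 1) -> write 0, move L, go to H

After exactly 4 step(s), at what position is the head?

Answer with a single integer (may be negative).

Step 1: in state A at pos 0, read 0 -> (A,0)->write 0,move L,goto B. Now: state=B, head=-1, tape[-2..1]=0000 (head:  ^)
Step 2: in state B at pos -1, read 0 -> (B,0)->write 1,move R,goto A. Now: state=A, head=0, tape[-2..1]=0100 (head:   ^)
Step 3: in state A at pos 0, read 0 -> (A,0)->write 0,move L,goto B. Now: state=B, head=-1, tape[-2..1]=0100 (head:  ^)
Step 4: in state B at pos -1, read 1 -> (B,1)->write 0,move L,goto H. Now: state=H, head=-2, tape[-3..1]=00000 (head:  ^)

Answer: -2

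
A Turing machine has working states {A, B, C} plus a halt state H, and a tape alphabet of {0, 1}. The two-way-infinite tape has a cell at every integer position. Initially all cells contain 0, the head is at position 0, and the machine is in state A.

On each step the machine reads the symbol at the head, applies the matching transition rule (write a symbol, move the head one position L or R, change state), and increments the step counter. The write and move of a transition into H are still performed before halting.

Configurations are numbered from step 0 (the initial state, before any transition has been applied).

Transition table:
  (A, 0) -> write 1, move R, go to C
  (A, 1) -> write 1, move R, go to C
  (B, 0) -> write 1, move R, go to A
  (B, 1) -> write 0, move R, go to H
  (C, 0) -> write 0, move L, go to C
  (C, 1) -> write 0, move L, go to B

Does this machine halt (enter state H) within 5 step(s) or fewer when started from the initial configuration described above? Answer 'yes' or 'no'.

Step 1: in state A at pos 0, read 0 -> (A,0)->write 1,move R,goto C. Now: state=C, head=1, tape[-1..2]=0100 (head:   ^)
Step 2: in state C at pos 1, read 0 -> (C,0)->write 0,move L,goto C. Now: state=C, head=0, tape[-1..2]=0100 (head:  ^)
Step 3: in state C at pos 0, read 1 -> (C,1)->write 0,move L,goto B. Now: state=B, head=-1, tape[-2..2]=00000 (head:  ^)
Step 4: in state B at pos -1, read 0 -> (B,0)->write 1,move R,goto A. Now: state=A, head=0, tape[-2..2]=01000 (head:   ^)
Step 5: in state A at pos 0, read 0 -> (A,0)->write 1,move R,goto C. Now: state=C, head=1, tape[-2..2]=01100 (head:    ^)
After 5 step(s): state = C (not H) -> not halted within 5 -> no

Answer: no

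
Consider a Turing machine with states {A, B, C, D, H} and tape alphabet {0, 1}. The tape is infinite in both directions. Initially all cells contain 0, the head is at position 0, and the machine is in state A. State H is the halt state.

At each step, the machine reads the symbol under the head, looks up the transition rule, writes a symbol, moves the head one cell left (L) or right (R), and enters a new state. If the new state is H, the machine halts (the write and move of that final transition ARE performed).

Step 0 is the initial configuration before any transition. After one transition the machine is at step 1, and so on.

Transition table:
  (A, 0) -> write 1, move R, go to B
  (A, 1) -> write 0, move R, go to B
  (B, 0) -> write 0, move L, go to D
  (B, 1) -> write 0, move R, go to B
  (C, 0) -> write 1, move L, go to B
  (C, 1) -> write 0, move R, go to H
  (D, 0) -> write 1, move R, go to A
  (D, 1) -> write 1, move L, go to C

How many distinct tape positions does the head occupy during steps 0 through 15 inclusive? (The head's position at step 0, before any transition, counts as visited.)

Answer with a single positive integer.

Step 1: in state A at pos 0, read 0 -> (A,0)->write 1,move R,goto B. Now: state=B, head=1, tape[-1..2]=0100 (head:   ^)
Step 2: in state B at pos 1, read 0 -> (B,0)->write 0,move L,goto D. Now: state=D, head=0, tape[-1..2]=0100 (head:  ^)
Step 3: in state D at pos 0, read 1 -> (D,1)->write 1,move L,goto C. Now: state=C, head=-1, tape[-2..2]=00100 (head:  ^)
Step 4: in state C at pos -1, read 0 -> (C,0)->write 1,move L,goto B. Now: state=B, head=-2, tape[-3..2]=001100 (head:  ^)
Step 5: in state B at pos -2, read 0 -> (B,0)->write 0,move L,goto D. Now: state=D, head=-3, tape[-4..2]=0001100 (head:  ^)
Step 6: in state D at pos -3, read 0 -> (D,0)->write 1,move R,goto A. Now: state=A, head=-2, tape[-4..2]=0101100 (head:   ^)
Step 7: in state A at pos -2, read 0 -> (A,0)->write 1,move R,goto B. Now: state=B, head=-1, tape[-4..2]=0111100 (head:    ^)
Step 8: in state B at pos -1, read 1 -> (B,1)->write 0,move R,goto B. Now: state=B, head=0, tape[-4..2]=0110100 (head:     ^)
Step 9: in state B at pos 0, read 1 -> (B,1)->write 0,move R,goto B. Now: state=B, head=1, tape[-4..2]=0110000 (head:      ^)
Step 10: in state B at pos 1, read 0 -> (B,0)->write 0,move L,goto D. Now: state=D, head=0, tape[-4..2]=0110000 (head:     ^)
Step 11: in state D at pos 0, read 0 -> (D,0)->write 1,move R,goto A. Now: state=A, head=1, tape[-4..2]=0110100 (head:      ^)
Step 12: in state A at pos 1, read 0 -> (A,0)->write 1,move R,goto B. Now: state=B, head=2, tape[-4..3]=01101100 (head:       ^)
Step 13: in state B at pos 2, read 0 -> (B,0)->write 0,move L,goto D. Now: state=D, head=1, tape[-4..3]=01101100 (head:      ^)
Step 14: in state D at pos 1, read 1 -> (D,1)->write 1,move L,goto C. Now: state=C, head=0, tape[-4..3]=01101100 (head:     ^)
Step 15: in state C at pos 0, read 1 -> (C,1)->write 0,move R,goto H. Now: state=H, head=1, tape[-4..3]=01100100 (head:      ^)
Head positions at steps 0..15: starting at 0, distinct positions visited = {-3, -2, -1, 0, 1, 2} -> 6 position(s)

Answer: 6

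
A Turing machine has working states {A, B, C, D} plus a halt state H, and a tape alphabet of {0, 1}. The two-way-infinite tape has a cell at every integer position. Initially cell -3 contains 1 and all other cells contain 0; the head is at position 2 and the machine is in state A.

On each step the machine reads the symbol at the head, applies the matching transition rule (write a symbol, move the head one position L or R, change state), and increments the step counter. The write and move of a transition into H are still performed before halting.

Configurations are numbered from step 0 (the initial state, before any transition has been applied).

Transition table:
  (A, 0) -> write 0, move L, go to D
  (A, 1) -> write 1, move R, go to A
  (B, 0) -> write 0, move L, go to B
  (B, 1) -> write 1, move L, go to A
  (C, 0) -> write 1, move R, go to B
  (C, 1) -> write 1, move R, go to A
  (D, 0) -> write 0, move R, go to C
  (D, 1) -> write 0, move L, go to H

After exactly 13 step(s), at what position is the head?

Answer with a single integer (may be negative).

Step 1: in state A at pos 2, read 0 -> (A,0)->write 0,move L,goto D. Now: state=D, head=1, tape[-4..3]=01000000 (head:      ^)
Step 2: in state D at pos 1, read 0 -> (D,0)->write 0,move R,goto C. Now: state=C, head=2, tape[-4..3]=01000000 (head:       ^)
Step 3: in state C at pos 2, read 0 -> (C,0)->write 1,move R,goto B. Now: state=B, head=3, tape[-4..4]=010000100 (head:        ^)
Step 4: in state B at pos 3, read 0 -> (B,0)->write 0,move L,goto B. Now: state=B, head=2, tape[-4..4]=010000100 (head:       ^)
Step 5: in state B at pos 2, read 1 -> (B,1)->write 1,move L,goto A. Now: state=A, head=1, tape[-4..4]=010000100 (head:      ^)
Step 6: in state A at pos 1, read 0 -> (A,0)->write 0,move L,goto D. Now: state=D, head=0, tape[-4..4]=010000100 (head:     ^)
Step 7: in state D at pos 0, read 0 -> (D,0)->write 0,move R,goto C. Now: state=C, head=1, tape[-4..4]=010000100 (head:      ^)
Step 8: in state C at pos 1, read 0 -> (C,0)->write 1,move R,goto B. Now: state=B, head=2, tape[-4..4]=010001100 (head:       ^)
Step 9: in state B at pos 2, read 1 -> (B,1)->write 1,move L,goto A. Now: state=A, head=1, tape[-4..4]=010001100 (head:      ^)
Step 10: in state A at pos 1, read 1 -> (A,1)->write 1,move R,goto A. Now: state=A, head=2, tape[-4..4]=010001100 (head:       ^)
Step 11: in state A at pos 2, read 1 -> (A,1)->write 1,move R,goto A. Now: state=A, head=3, tape[-4..4]=010001100 (head:        ^)
Step 12: in state A at pos 3, read 0 -> (A,0)->write 0,move L,goto D. Now: state=D, head=2, tape[-4..4]=010001100 (head:       ^)
Step 13: in state D at pos 2, read 1 -> (D,1)->write 0,move L,goto H. Now: state=H, head=1, tape[-4..4]=010001000 (head:      ^)

Answer: 1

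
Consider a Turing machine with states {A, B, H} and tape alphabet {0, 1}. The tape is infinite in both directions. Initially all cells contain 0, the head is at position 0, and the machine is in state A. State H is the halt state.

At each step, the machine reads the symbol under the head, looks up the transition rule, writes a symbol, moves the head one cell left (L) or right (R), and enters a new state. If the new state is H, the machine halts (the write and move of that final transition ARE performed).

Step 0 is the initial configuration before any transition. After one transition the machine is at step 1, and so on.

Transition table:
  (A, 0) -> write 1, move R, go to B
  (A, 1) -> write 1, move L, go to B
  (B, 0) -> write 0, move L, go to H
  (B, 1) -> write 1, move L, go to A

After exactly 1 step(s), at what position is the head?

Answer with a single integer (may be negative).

Step 1: in state A at pos 0, read 0 -> (A,0)->write 1,move R,goto B. Now: state=B, head=1, tape[-1..2]=0100 (head:   ^)

Answer: 1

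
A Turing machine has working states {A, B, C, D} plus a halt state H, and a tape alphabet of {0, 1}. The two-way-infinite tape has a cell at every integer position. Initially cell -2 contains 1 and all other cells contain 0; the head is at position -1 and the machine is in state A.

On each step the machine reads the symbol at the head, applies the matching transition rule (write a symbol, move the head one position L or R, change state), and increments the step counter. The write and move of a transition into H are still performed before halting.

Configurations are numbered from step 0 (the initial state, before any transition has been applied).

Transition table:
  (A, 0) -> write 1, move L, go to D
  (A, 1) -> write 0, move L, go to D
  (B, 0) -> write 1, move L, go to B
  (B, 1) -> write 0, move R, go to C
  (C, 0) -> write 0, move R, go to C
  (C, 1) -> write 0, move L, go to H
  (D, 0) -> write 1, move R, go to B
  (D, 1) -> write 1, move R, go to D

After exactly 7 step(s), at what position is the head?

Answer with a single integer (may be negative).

Answer: 0

Derivation:
Step 1: in state A at pos -1, read 0 -> (A,0)->write 1,move L,goto D. Now: state=D, head=-2, tape[-3..0]=0110 (head:  ^)
Step 2: in state D at pos -2, read 1 -> (D,1)->write 1,move R,goto D. Now: state=D, head=-1, tape[-3..0]=0110 (head:   ^)
Step 3: in state D at pos -1, read 1 -> (D,1)->write 1,move R,goto D. Now: state=D, head=0, tape[-3..1]=01100 (head:    ^)
Step 4: in state D at pos 0, read 0 -> (D,0)->write 1,move R,goto B. Now: state=B, head=1, tape[-3..2]=011100 (head:     ^)
Step 5: in state B at pos 1, read 0 -> (B,0)->write 1,move L,goto B. Now: state=B, head=0, tape[-3..2]=011110 (head:    ^)
Step 6: in state B at pos 0, read 1 -> (B,1)->write 0,move R,goto C. Now: state=C, head=1, tape[-3..2]=011010 (head:     ^)
Step 7: in state C at pos 1, read 1 -> (C,1)->write 0,move L,goto H. Now: state=H, head=0, tape[-3..2]=011000 (head:    ^)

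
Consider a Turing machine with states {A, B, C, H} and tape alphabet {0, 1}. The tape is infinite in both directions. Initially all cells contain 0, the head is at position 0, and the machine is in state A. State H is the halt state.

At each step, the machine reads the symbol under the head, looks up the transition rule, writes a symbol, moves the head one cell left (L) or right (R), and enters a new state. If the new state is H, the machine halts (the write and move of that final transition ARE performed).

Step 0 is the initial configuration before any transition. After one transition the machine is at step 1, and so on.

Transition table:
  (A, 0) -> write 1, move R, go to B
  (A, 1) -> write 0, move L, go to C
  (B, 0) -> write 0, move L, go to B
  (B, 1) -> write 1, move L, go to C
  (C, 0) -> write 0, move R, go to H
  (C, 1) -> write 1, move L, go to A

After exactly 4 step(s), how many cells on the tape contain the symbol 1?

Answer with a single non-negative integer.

Answer: 1

Derivation:
Step 1: in state A at pos 0, read 0 -> (A,0)->write 1,move R,goto B. Now: state=B, head=1, tape[-1..2]=0100 (head:   ^)
Step 2: in state B at pos 1, read 0 -> (B,0)->write 0,move L,goto B. Now: state=B, head=0, tape[-1..2]=0100 (head:  ^)
Step 3: in state B at pos 0, read 1 -> (B,1)->write 1,move L,goto C. Now: state=C, head=-1, tape[-2..2]=00100 (head:  ^)
Step 4: in state C at pos -1, read 0 -> (C,0)->write 0,move R,goto H. Now: state=H, head=0, tape[-2..2]=00100 (head:   ^)
Cells containing 1 after step 4: {0} -> 1 cell(s)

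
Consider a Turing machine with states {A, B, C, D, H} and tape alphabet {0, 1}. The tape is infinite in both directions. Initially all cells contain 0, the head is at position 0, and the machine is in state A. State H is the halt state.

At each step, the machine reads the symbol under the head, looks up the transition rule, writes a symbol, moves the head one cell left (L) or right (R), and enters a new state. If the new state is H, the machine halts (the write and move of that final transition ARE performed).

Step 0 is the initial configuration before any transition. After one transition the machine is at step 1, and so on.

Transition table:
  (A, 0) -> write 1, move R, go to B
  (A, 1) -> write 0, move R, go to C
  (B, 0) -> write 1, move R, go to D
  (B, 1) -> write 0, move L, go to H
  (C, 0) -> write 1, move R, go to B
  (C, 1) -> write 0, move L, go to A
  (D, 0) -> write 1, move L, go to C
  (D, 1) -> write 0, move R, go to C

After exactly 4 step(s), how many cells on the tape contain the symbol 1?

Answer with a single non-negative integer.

Step 1: in state A at pos 0, read 0 -> (A,0)->write 1,move R,goto B. Now: state=B, head=1, tape[-1..2]=0100 (head:   ^)
Step 2: in state B at pos 1, read 0 -> (B,0)->write 1,move R,goto D. Now: state=D, head=2, tape[-1..3]=01100 (head:    ^)
Step 3: in state D at pos 2, read 0 -> (D,0)->write 1,move L,goto C. Now: state=C, head=1, tape[-1..3]=01110 (head:   ^)
Step 4: in state C at pos 1, read 1 -> (C,1)->write 0,move L,goto A. Now: state=A, head=0, tape[-1..3]=01010 (head:  ^)
Cells containing 1 after step 4: {0, 2} -> 2 cell(s)

Answer: 2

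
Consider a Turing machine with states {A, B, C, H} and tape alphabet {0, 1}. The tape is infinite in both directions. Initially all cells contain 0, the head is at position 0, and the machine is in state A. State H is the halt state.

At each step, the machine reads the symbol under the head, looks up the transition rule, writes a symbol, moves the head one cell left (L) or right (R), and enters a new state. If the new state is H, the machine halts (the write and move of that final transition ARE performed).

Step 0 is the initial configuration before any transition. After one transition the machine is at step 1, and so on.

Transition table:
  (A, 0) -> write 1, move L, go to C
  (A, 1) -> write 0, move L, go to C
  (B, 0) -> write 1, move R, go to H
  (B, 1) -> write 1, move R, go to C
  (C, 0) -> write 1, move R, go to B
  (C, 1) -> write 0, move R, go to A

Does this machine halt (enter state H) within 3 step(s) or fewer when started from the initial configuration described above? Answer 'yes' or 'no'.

Step 1: in state A at pos 0, read 0 -> (A,0)->write 1,move L,goto C. Now: state=C, head=-1, tape[-2..1]=0010 (head:  ^)
Step 2: in state C at pos -1, read 0 -> (C,0)->write 1,move R,goto B. Now: state=B, head=0, tape[-2..1]=0110 (head:   ^)
Step 3: in state B at pos 0, read 1 -> (B,1)->write 1,move R,goto C. Now: state=C, head=1, tape[-2..2]=01100 (head:    ^)
After 3 step(s): state = C (not H) -> not halted within 3 -> no

Answer: no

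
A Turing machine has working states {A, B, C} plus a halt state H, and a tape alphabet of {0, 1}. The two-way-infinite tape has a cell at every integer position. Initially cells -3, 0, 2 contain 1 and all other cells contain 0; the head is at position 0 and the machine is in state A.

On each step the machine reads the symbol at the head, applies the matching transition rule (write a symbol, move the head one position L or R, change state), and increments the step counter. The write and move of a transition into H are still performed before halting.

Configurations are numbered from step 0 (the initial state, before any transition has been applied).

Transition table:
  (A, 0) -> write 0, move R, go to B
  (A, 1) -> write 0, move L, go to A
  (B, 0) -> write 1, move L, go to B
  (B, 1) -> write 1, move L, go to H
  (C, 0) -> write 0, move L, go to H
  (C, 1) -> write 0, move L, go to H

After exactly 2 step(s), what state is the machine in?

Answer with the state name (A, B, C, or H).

Step 1: in state A at pos 0, read 1 -> (A,1)->write 0,move L,goto A. Now: state=A, head=-1, tape[-4..3]=01000010 (head:    ^)
Step 2: in state A at pos -1, read 0 -> (A,0)->write 0,move R,goto B. Now: state=B, head=0, tape[-4..3]=01000010 (head:     ^)

Answer: B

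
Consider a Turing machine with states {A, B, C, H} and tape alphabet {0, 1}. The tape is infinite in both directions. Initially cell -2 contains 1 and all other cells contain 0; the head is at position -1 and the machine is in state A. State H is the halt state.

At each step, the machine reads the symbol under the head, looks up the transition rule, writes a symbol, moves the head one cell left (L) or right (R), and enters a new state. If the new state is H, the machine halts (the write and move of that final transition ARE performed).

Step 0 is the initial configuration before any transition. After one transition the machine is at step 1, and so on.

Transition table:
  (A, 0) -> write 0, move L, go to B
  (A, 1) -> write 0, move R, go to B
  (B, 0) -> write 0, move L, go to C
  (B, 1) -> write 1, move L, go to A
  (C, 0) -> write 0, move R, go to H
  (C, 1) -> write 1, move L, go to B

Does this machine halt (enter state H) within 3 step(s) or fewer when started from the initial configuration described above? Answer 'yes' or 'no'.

Step 1: in state A at pos -1, read 0 -> (A,0)->write 0,move L,goto B. Now: state=B, head=-2, tape[-3..0]=0100 (head:  ^)
Step 2: in state B at pos -2, read 1 -> (B,1)->write 1,move L,goto A. Now: state=A, head=-3, tape[-4..0]=00100 (head:  ^)
Step 3: in state A at pos -3, read 0 -> (A,0)->write 0,move L,goto B. Now: state=B, head=-4, tape[-5..0]=000100 (head:  ^)
After 3 step(s): state = B (not H) -> not halted within 3 -> no

Answer: no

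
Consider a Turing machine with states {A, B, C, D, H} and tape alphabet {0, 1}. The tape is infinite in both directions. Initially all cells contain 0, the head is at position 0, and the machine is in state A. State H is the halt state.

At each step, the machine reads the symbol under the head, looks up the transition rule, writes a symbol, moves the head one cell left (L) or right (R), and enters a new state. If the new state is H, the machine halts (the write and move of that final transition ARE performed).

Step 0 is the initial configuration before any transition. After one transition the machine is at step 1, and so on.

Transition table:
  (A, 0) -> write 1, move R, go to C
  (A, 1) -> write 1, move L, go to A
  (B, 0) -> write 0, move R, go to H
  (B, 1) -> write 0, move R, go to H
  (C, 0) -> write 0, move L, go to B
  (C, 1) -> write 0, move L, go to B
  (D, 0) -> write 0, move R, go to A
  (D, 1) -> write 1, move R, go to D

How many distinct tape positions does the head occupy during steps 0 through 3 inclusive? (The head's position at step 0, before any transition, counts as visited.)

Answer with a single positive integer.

Answer: 2

Derivation:
Step 1: in state A at pos 0, read 0 -> (A,0)->write 1,move R,goto C. Now: state=C, head=1, tape[-1..2]=0100 (head:   ^)
Step 2: in state C at pos 1, read 0 -> (C,0)->write 0,move L,goto B. Now: state=B, head=0, tape[-1..2]=0100 (head:  ^)
Step 3: in state B at pos 0, read 1 -> (B,1)->write 0,move R,goto H. Now: state=H, head=1, tape[-1..2]=0000 (head:   ^)
Head positions at steps 0..3: starting at 0, distinct positions visited = {0, 1} -> 2 position(s)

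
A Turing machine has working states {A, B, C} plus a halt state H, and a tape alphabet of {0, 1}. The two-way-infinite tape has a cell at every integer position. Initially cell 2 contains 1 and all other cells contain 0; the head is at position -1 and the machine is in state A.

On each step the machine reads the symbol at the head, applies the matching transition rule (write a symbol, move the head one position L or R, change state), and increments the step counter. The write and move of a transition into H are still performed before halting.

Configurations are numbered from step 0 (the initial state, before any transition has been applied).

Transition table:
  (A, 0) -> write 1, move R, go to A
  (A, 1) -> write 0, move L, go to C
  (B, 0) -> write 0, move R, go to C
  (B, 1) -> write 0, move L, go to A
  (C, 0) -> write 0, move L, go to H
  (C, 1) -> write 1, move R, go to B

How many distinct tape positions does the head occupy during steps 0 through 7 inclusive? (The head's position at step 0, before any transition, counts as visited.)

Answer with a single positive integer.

Step 1: in state A at pos -1, read 0 -> (A,0)->write 1,move R,goto A. Now: state=A, head=0, tape[-2..3]=010010 (head:   ^)
Step 2: in state A at pos 0, read 0 -> (A,0)->write 1,move R,goto A. Now: state=A, head=1, tape[-2..3]=011010 (head:    ^)
Step 3: in state A at pos 1, read 0 -> (A,0)->write 1,move R,goto A. Now: state=A, head=2, tape[-2..3]=011110 (head:     ^)
Step 4: in state A at pos 2, read 1 -> (A,1)->write 0,move L,goto C. Now: state=C, head=1, tape[-2..3]=011100 (head:    ^)
Step 5: in state C at pos 1, read 1 -> (C,1)->write 1,move R,goto B. Now: state=B, head=2, tape[-2..3]=011100 (head:     ^)
Step 6: in state B at pos 2, read 0 -> (B,0)->write 0,move R,goto C. Now: state=C, head=3, tape[-2..4]=0111000 (head:      ^)
Step 7: in state C at pos 3, read 0 -> (C,0)->write 0,move L,goto H. Now: state=H, head=2, tape[-2..4]=0111000 (head:     ^)
Head positions at steps 0..7: starting at -1, distinct positions visited = {-1, 0, 1, 2, 3} -> 5 position(s)

Answer: 5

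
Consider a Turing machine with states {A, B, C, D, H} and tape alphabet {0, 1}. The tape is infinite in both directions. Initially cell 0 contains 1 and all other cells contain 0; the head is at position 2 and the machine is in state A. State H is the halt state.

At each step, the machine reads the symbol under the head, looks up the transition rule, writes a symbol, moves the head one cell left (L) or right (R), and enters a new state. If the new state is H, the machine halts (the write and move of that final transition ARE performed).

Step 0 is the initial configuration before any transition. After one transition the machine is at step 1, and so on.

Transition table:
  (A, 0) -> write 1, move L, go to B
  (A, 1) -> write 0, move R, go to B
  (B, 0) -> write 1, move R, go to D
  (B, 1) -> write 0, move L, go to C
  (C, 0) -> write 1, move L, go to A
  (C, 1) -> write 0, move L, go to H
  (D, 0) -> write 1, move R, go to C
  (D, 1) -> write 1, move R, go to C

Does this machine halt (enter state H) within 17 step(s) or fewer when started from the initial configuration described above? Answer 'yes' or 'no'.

Answer: yes

Derivation:
Step 1: in state A at pos 2, read 0 -> (A,0)->write 1,move L,goto B. Now: state=B, head=1, tape[-1..3]=01010 (head:   ^)
Step 2: in state B at pos 1, read 0 -> (B,0)->write 1,move R,goto D. Now: state=D, head=2, tape[-1..3]=01110 (head:    ^)
Step 3: in state D at pos 2, read 1 -> (D,1)->write 1,move R,goto C. Now: state=C, head=3, tape[-1..4]=011100 (head:     ^)
Step 4: in state C at pos 3, read 0 -> (C,0)->write 1,move L,goto A. Now: state=A, head=2, tape[-1..4]=011110 (head:    ^)
Step 5: in state A at pos 2, read 1 -> (A,1)->write 0,move R,goto B. Now: state=B, head=3, tape[-1..4]=011010 (head:     ^)
Step 6: in state B at pos 3, read 1 -> (B,1)->write 0,move L,goto C. Now: state=C, head=2, tape[-1..4]=011000 (head:    ^)
Step 7: in state C at pos 2, read 0 -> (C,0)->write 1,move L,goto A. Now: state=A, head=1, tape[-1..4]=011100 (head:   ^)
Step 8: in state A at pos 1, read 1 -> (A,1)->write 0,move R,goto B. Now: state=B, head=2, tape[-1..4]=010100 (head:    ^)
Step 9: in state B at pos 2, read 1 -> (B,1)->write 0,move L,goto C. Now: state=C, head=1, tape[-1..4]=010000 (head:   ^)
Step 10: in state C at pos 1, read 0 -> (C,0)->write 1,move L,goto A. Now: state=A, head=0, tape[-1..4]=011000 (head:  ^)
Step 11: in state A at pos 0, read 1 -> (A,1)->write 0,move R,goto B. Now: state=B, head=1, tape[-1..4]=001000 (head:   ^)
Step 12: in state B at pos 1, read 1 -> (B,1)->write 0,move L,goto C. Now: state=C, head=0, tape[-1..4]=000000 (head:  ^)
Step 13: in state C at pos 0, read 0 -> (C,0)->write 1,move L,goto A. Now: state=A, head=-1, tape[-2..4]=0010000 (head:  ^)
Step 14: in state A at pos -1, read 0 -> (A,0)->write 1,move L,goto B. Now: state=B, head=-2, tape[-3..4]=00110000 (head:  ^)
Step 15: in state B at pos -2, read 0 -> (B,0)->write 1,move R,goto D. Now: state=D, head=-1, tape[-3..4]=01110000 (head:   ^)
Step 16: in state D at pos -1, read 1 -> (D,1)->write 1,move R,goto C. Now: state=C, head=0, tape[-3..4]=01110000 (head:    ^)
Step 17: in state C at pos 0, read 1 -> (C,1)->write 0,move L,goto H. Now: state=H, head=-1, tape[-3..4]=01100000 (head:   ^)
State H reached at step 17; 17 <= 17 -> yes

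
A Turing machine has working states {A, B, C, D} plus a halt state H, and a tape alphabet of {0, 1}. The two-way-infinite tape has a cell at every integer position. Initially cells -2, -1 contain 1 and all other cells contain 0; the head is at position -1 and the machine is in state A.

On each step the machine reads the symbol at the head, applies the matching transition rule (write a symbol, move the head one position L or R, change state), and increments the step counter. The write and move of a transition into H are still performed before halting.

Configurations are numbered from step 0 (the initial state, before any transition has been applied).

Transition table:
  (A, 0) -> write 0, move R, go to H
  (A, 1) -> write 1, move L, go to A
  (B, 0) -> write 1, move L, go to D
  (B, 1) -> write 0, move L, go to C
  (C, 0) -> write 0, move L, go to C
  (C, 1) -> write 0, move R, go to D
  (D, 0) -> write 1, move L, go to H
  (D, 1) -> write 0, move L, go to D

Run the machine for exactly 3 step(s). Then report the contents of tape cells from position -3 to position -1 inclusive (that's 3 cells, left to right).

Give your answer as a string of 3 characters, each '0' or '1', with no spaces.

Answer: 011

Derivation:
Step 1: in state A at pos -1, read 1 -> (A,1)->write 1,move L,goto A. Now: state=A, head=-2, tape[-3..0]=0110 (head:  ^)
Step 2: in state A at pos -2, read 1 -> (A,1)->write 1,move L,goto A. Now: state=A, head=-3, tape[-4..0]=00110 (head:  ^)
Step 3: in state A at pos -3, read 0 -> (A,0)->write 0,move R,goto H. Now: state=H, head=-2, tape[-4..0]=00110 (head:   ^)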